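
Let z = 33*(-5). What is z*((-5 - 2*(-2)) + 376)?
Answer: -61875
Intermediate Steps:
z = -165
z*((-5 - 2*(-2)) + 376) = -165*((-5 - 2*(-2)) + 376) = -165*((-5 + 4) + 376) = -165*(-1 + 376) = -165*375 = -61875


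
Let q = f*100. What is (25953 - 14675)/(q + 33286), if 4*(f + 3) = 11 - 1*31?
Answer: 5639/16243 ≈ 0.34717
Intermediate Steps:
f = -8 (f = -3 + (11 - 1*31)/4 = -3 + (11 - 31)/4 = -3 + (1/4)*(-20) = -3 - 5 = -8)
q = -800 (q = -8*100 = -800)
(25953 - 14675)/(q + 33286) = (25953 - 14675)/(-800 + 33286) = 11278/32486 = 11278*(1/32486) = 5639/16243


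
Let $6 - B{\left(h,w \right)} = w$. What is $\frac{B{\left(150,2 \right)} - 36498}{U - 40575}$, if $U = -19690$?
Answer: $\frac{36494}{60265} \approx 0.60556$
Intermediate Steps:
$B{\left(h,w \right)} = 6 - w$
$\frac{B{\left(150,2 \right)} - 36498}{U - 40575} = \frac{\left(6 - 2\right) - 36498}{-19690 - 40575} = \frac{\left(6 - 2\right) - 36498}{-60265} = \left(4 - 36498\right) \left(- \frac{1}{60265}\right) = \left(-36494\right) \left(- \frac{1}{60265}\right) = \frac{36494}{60265}$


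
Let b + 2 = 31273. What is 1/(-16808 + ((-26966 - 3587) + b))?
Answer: -1/16090 ≈ -6.2150e-5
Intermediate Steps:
b = 31271 (b = -2 + 31273 = 31271)
1/(-16808 + ((-26966 - 3587) + b)) = 1/(-16808 + ((-26966 - 3587) + 31271)) = 1/(-16808 + (-30553 + 31271)) = 1/(-16808 + 718) = 1/(-16090) = -1/16090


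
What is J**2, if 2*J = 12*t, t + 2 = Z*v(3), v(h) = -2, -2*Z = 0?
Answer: 144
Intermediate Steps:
Z = 0 (Z = -1/2*0 = 0)
t = -2 (t = -2 + 0*(-2) = -2 + 0 = -2)
J = -12 (J = (12*(-2))/2 = (1/2)*(-24) = -12)
J**2 = (-12)**2 = 144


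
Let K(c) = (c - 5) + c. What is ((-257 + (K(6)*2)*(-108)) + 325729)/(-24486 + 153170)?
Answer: 80990/32171 ≈ 2.5175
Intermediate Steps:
K(c) = -5 + 2*c (K(c) = (-5 + c) + c = -5 + 2*c)
((-257 + (K(6)*2)*(-108)) + 325729)/(-24486 + 153170) = ((-257 + ((-5 + 2*6)*2)*(-108)) + 325729)/(-24486 + 153170) = ((-257 + ((-5 + 12)*2)*(-108)) + 325729)/128684 = ((-257 + (7*2)*(-108)) + 325729)*(1/128684) = ((-257 + 14*(-108)) + 325729)*(1/128684) = ((-257 - 1512) + 325729)*(1/128684) = (-1769 + 325729)*(1/128684) = 323960*(1/128684) = 80990/32171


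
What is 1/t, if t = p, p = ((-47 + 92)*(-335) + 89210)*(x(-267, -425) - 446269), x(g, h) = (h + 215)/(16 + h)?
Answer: -409/13531402728485 ≈ -3.0226e-11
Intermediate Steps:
x(g, h) = (215 + h)/(16 + h)
p = -13531402728485/409 (p = ((-47 + 92)*(-335) + 89210)*((215 - 425)/(16 - 425) - 446269) = (45*(-335) + 89210)*(-210/(-409) - 446269) = (-15075 + 89210)*(-1/409*(-210) - 446269) = 74135*(210/409 - 446269) = 74135*(-182523811/409) = -13531402728485/409 ≈ -3.3084e+10)
t = -13531402728485/409 ≈ -3.3084e+10
1/t = 1/(-13531402728485/409) = -409/13531402728485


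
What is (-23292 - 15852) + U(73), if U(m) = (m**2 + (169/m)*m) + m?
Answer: -33573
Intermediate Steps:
U(m) = 169 + m + m**2 (U(m) = (m**2 + 169) + m = (169 + m**2) + m = 169 + m + m**2)
(-23292 - 15852) + U(73) = (-23292 - 15852) + (169 + 73 + 73**2) = -39144 + (169 + 73 + 5329) = -39144 + 5571 = -33573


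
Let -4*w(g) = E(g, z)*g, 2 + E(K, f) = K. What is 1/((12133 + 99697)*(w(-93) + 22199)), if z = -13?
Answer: 2/4471019315 ≈ 4.4733e-10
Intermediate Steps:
E(K, f) = -2 + K
w(g) = -g*(-2 + g)/4 (w(g) = -(-2 + g)*g/4 = -g*(-2 + g)/4)
1/((12133 + 99697)*(w(-93) + 22199)) = 1/((12133 + 99697)*((1/4)*(-93)*(2 - 1*(-93)) + 22199)) = 1/(111830*((1/4)*(-93)*(2 + 93) + 22199)) = 1/(111830*((1/4)*(-93)*95 + 22199)) = 1/(111830*(-8835/4 + 22199)) = 1/(111830*(79961/4)) = (1/111830)*(4/79961) = 2/4471019315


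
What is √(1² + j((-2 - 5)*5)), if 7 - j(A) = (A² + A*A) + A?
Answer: I*√2407 ≈ 49.061*I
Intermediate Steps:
j(A) = 7 - A - 2*A² (j(A) = 7 - ((A² + A*A) + A) = 7 - ((A² + A²) + A) = 7 - (2*A² + A) = 7 - (A + 2*A²) = 7 + (-A - 2*A²) = 7 - A - 2*A²)
√(1² + j((-2 - 5)*5)) = √(1² + (7 - (-2 - 5)*5 - 2*25*(-2 - 5)²)) = √(1 + (7 - (-7)*5 - 2*(-7*5)²)) = √(1 + (7 - 1*(-35) - 2*(-35)²)) = √(1 + (7 + 35 - 2*1225)) = √(1 + (7 + 35 - 2450)) = √(1 - 2408) = √(-2407) = I*√2407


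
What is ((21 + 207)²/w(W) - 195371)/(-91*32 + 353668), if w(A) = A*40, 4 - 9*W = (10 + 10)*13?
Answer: -125066681/224483840 ≈ -0.55713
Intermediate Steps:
W = -256/9 (W = 4/9 - (10 + 10)*13/9 = 4/9 - 20*13/9 = 4/9 - ⅑*260 = 4/9 - 260/9 = -256/9 ≈ -28.444)
w(A) = 40*A
((21 + 207)²/w(W) - 195371)/(-91*32 + 353668) = ((21 + 207)²/((40*(-256/9))) - 195371)/(-91*32 + 353668) = (228²/(-10240/9) - 195371)/(-2912 + 353668) = (51984*(-9/10240) - 195371)/350756 = (-29241/640 - 195371)*(1/350756) = -125066681/640*1/350756 = -125066681/224483840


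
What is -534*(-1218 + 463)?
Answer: 403170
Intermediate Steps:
-534*(-1218 + 463) = -534*(-755) = 403170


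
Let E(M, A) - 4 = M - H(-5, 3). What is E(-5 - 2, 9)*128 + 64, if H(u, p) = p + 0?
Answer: -704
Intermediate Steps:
H(u, p) = p
E(M, A) = 1 + M (E(M, A) = 4 + (M - 1*3) = 4 + (M - 3) = 4 + (-3 + M) = 1 + M)
E(-5 - 2, 9)*128 + 64 = (1 + (-5 - 2))*128 + 64 = (1 - 7)*128 + 64 = -6*128 + 64 = -768 + 64 = -704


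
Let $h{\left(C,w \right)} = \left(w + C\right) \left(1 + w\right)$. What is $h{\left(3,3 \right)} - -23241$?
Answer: $23265$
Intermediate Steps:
$h{\left(C,w \right)} = \left(1 + w\right) \left(C + w\right)$ ($h{\left(C,w \right)} = \left(C + w\right) \left(1 + w\right) = \left(1 + w\right) \left(C + w\right)$)
$h{\left(3,3 \right)} - -23241 = \left(3 + 3 + 3^{2} + 3 \cdot 3\right) - -23241 = \left(3 + 3 + 9 + 9\right) + 23241 = 24 + 23241 = 23265$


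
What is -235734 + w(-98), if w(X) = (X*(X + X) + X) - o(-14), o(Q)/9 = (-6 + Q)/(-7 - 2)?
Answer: -216644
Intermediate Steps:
o(Q) = 6 - Q (o(Q) = 9*((-6 + Q)/(-7 - 2)) = 9*((-6 + Q)/(-9)) = 9*((-6 + Q)*(-⅑)) = 9*(⅔ - Q/9) = 6 - Q)
w(X) = -20 + X + 2*X² (w(X) = (X*(X + X) + X) - (6 - 1*(-14)) = (X*(2*X) + X) - (6 + 14) = (2*X² + X) - 1*20 = (X + 2*X²) - 20 = -20 + X + 2*X²)
-235734 + w(-98) = -235734 + (-20 - 98 + 2*(-98)²) = -235734 + (-20 - 98 + 2*9604) = -235734 + (-20 - 98 + 19208) = -235734 + 19090 = -216644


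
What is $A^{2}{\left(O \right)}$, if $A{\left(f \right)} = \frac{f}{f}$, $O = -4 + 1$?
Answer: $1$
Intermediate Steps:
$O = -3$
$A{\left(f \right)} = 1$
$A^{2}{\left(O \right)} = 1^{2} = 1$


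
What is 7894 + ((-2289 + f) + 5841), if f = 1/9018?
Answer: 103220029/9018 ≈ 11446.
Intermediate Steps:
f = 1/9018 ≈ 0.00011089
7894 + ((-2289 + f) + 5841) = 7894 + ((-2289 + 1/9018) + 5841) = 7894 + (-20642201/9018 + 5841) = 7894 + 32031937/9018 = 103220029/9018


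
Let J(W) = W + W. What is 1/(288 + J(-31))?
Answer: 1/226 ≈ 0.0044248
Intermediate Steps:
J(W) = 2*W
1/(288 + J(-31)) = 1/(288 + 2*(-31)) = 1/(288 - 62) = 1/226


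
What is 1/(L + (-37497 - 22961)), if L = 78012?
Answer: 1/17554 ≈ 5.6967e-5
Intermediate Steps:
1/(L + (-37497 - 22961)) = 1/(78012 + (-37497 - 22961)) = 1/(78012 - 60458) = 1/17554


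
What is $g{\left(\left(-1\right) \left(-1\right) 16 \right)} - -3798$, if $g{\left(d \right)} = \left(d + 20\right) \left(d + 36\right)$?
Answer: $5670$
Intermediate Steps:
$g{\left(d \right)} = \left(20 + d\right) \left(36 + d\right)$
$g{\left(\left(-1\right) \left(-1\right) 16 \right)} - -3798 = \left(720 + \left(\left(-1\right) \left(-1\right) 16\right)^{2} + 56 \left(-1\right) \left(-1\right) 16\right) - -3798 = \left(720 + \left(1 \cdot 16\right)^{2} + 56 \cdot 1 \cdot 16\right) + 3798 = \left(720 + 16^{2} + 56 \cdot 16\right) + 3798 = \left(720 + 256 + 896\right) + 3798 = 1872 + 3798 = 5670$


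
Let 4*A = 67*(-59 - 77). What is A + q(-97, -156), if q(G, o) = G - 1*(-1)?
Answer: -2374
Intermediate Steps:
q(G, o) = 1 + G (q(G, o) = G + 1 = 1 + G)
A = -2278 (A = (67*(-59 - 77))/4 = (67*(-136))/4 = (¼)*(-9112) = -2278)
A + q(-97, -156) = -2278 + (1 - 97) = -2278 - 96 = -2374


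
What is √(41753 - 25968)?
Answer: √15785 ≈ 125.64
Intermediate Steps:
√(41753 - 25968) = √15785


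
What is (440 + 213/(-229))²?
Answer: 10109699209/52441 ≈ 1.9278e+5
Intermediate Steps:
(440 + 213/(-229))² = (440 + 213*(-1/229))² = (440 - 213/229)² = (100547/229)² = 10109699209/52441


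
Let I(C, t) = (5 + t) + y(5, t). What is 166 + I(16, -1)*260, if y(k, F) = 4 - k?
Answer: 946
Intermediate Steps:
I(C, t) = 4 + t (I(C, t) = (5 + t) + (4 - 1*5) = (5 + t) + (4 - 5) = (5 + t) - 1 = 4 + t)
166 + I(16, -1)*260 = 166 + (4 - 1)*260 = 166 + 3*260 = 166 + 780 = 946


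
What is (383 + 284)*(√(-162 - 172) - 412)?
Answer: -274804 + 667*I*√334 ≈ -2.748e+5 + 12190.0*I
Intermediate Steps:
(383 + 284)*(√(-162 - 172) - 412) = 667*(√(-334) - 412) = 667*(I*√334 - 412) = 667*(-412 + I*√334) = -274804 + 667*I*√334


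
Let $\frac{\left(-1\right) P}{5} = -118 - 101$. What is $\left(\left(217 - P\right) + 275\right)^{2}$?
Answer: $363609$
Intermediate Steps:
$P = 1095$ ($P = - 5 \left(-118 - 101\right) = \left(-5\right) \left(-219\right) = 1095$)
$\left(\left(217 - P\right) + 275\right)^{2} = \left(\left(217 - 1095\right) + 275\right)^{2} = \left(-878 + 275\right)^{2} = \left(-603\right)^{2} = 363609$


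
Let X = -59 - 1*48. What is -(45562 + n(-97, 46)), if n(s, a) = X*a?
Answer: -40640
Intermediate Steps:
X = -107 (X = -59 - 48 = -107)
n(s, a) = -107*a
-(45562 + n(-97, 46)) = -(45562 - 107*46) = -(45562 - 4922) = -1*40640 = -40640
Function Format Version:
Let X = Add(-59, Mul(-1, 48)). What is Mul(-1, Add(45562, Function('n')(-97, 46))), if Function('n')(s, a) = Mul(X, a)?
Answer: -40640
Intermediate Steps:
X = -107 (X = Add(-59, -48) = -107)
Function('n')(s, a) = Mul(-107, a)
Mul(-1, Add(45562, Function('n')(-97, 46))) = Mul(-1, Add(45562, Mul(-107, 46))) = Mul(-1, Add(45562, -4922)) = Mul(-1, 40640) = -40640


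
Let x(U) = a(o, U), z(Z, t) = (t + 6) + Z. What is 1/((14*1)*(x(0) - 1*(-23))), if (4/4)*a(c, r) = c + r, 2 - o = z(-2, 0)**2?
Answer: 1/126 ≈ 0.0079365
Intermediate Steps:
z(Z, t) = 6 + Z + t (z(Z, t) = (6 + t) + Z = 6 + Z + t)
o = -14 (o = 2 - (6 - 2 + 0)**2 = 2 - 1*4**2 = 2 - 1*16 = 2 - 16 = -14)
a(c, r) = c + r
x(U) = -14 + U
1/((14*1)*(x(0) - 1*(-23))) = 1/((14*1)*((-14 + 0) - 1*(-23))) = 1/(14*(-14 + 23)) = 1/(14*9) = 1/126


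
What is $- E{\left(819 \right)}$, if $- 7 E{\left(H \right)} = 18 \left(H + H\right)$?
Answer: $4212$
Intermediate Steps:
$E{\left(H \right)} = - \frac{36 H}{7}$ ($E{\left(H \right)} = - \frac{18 \left(H + H\right)}{7} = - \frac{18 \cdot 2 H}{7} = - \frac{36 H}{7}$)
$- E{\left(819 \right)} = - \frac{\left(-36\right) 819}{7} = \left(-1\right) \left(-4212\right) = 4212$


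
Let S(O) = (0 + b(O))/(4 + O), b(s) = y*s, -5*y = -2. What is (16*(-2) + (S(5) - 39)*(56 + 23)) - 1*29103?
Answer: -289786/9 ≈ -32198.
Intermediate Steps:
y = 2/5 (y = -1/5*(-2) = 2/5 ≈ 0.40000)
b(s) = 2*s/5
S(O) = 2*O/(5*(4 + O)) (S(O) = (0 + 2*O/5)/(4 + O) = (2*O/5)/(4 + O) = 2*O/(5*(4 + O)))
(16*(-2) + (S(5) - 39)*(56 + 23)) - 1*29103 = (16*(-2) + ((2/5)*5/(4 + 5) - 39)*(56 + 23)) - 1*29103 = (-32 + ((2/5)*5/9 - 39)*79) - 29103 = (-32 + ((2/5)*5*(1/9) - 39)*79) - 29103 = (-32 + (2/9 - 39)*79) - 29103 = (-32 - 349/9*79) - 29103 = (-32 - 27571/9) - 29103 = -27859/9 - 29103 = -289786/9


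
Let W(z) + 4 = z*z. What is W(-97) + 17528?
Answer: 26933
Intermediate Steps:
W(z) = -4 + z**2 (W(z) = -4 + z*z = -4 + z**2)
W(-97) + 17528 = (-4 + (-97)**2) + 17528 = (-4 + 9409) + 17528 = 9405 + 17528 = 26933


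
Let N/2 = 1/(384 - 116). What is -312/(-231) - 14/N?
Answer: -144348/77 ≈ -1874.6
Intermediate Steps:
N = 1/134 (N = 2/(384 - 116) = 2/268 = 2*(1/268) = 1/134 ≈ 0.0074627)
-312/(-231) - 14/N = -312/(-231) - 14/1/134 = -312*(-1/231) - 14*134 = 104/77 - 1876 = -144348/77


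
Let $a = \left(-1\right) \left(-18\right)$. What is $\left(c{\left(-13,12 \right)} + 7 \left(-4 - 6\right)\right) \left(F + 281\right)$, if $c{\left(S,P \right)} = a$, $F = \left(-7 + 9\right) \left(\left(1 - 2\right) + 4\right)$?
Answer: $-14924$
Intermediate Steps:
$F = 6$ ($F = 2 \left(-1 + 4\right) = 2 \cdot 3 = 6$)
$a = 18$
$c{\left(S,P \right)} = 18$
$\left(c{\left(-13,12 \right)} + 7 \left(-4 - 6\right)\right) \left(F + 281\right) = \left(18 + 7 \left(-4 - 6\right)\right) \left(6 + 281\right) = \left(18 + 7 \left(-10\right)\right) 287 = \left(18 - 70\right) 287 = \left(-52\right) 287 = -14924$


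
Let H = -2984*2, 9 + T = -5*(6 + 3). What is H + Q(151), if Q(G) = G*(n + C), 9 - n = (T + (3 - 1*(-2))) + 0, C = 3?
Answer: 3243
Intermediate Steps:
T = -54 (T = -9 - 5*(6 + 3) = -9 - 5*9 = -9 - 45 = -54)
n = 58 (n = 9 - ((-54 + (3 - 1*(-2))) + 0) = 9 - ((-54 + (3 + 2)) + 0) = 9 - ((-54 + 5) + 0) = 9 - (-49 + 0) = 9 - 1*(-49) = 9 + 49 = 58)
H = -5968
Q(G) = 61*G (Q(G) = G*(58 + 3) = G*61 = 61*G)
H + Q(151) = -5968 + 61*151 = -5968 + 9211 = 3243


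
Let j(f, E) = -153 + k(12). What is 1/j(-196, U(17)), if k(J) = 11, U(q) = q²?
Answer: -1/142 ≈ -0.0070423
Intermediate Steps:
j(f, E) = -142 (j(f, E) = -153 + 11 = -142)
1/j(-196, U(17)) = 1/(-142) = -1/142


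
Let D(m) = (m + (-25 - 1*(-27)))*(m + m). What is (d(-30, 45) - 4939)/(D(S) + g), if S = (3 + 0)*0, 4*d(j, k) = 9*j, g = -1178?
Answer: 17/4 ≈ 4.2500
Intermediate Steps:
d(j, k) = 9*j/4 (d(j, k) = (9*j)/4 = 9*j/4)
S = 0 (S = 3*0 = 0)
D(m) = 2*m*(2 + m) (D(m) = (m + (-25 + 27))*(2*m) = (m + 2)*(2*m) = (2 + m)*(2*m) = 2*m*(2 + m))
(d(-30, 45) - 4939)/(D(S) + g) = ((9/4)*(-30) - 4939)/(2*0*(2 + 0) - 1178) = (-135/2 - 4939)/(2*0*2 - 1178) = -10013/(2*(0 - 1178)) = -10013/2/(-1178) = -10013/2*(-1/1178) = 17/4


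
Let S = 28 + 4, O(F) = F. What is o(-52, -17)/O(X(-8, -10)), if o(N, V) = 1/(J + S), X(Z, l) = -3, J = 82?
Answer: -1/342 ≈ -0.0029240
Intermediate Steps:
S = 32
o(N, V) = 1/114 (o(N, V) = 1/(82 + 32) = 1/114)
o(-52, -17)/O(X(-8, -10)) = (1/114)/(-3) = (1/114)*(-⅓) = -1/342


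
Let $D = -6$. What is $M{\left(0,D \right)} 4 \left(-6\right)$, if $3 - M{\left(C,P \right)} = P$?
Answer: $-216$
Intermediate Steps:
$M{\left(C,P \right)} = 3 - P$
$M{\left(0,D \right)} 4 \left(-6\right) = \left(3 - -6\right) 4 \left(-6\right) = \left(3 + 6\right) 4 \left(-6\right) = 9 \cdot 4 \left(-6\right) = 36 \left(-6\right) = -216$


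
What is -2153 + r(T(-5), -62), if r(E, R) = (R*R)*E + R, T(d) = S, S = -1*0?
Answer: -2215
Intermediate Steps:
S = 0
T(d) = 0
r(E, R) = R + E*R² (r(E, R) = R²*E + R = E*R² + R = R + E*R²)
-2153 + r(T(-5), -62) = -2153 - 62*(1 + 0*(-62)) = -2153 - 62*(1 + 0) = -2153 - 62*1 = -2153 - 62 = -2215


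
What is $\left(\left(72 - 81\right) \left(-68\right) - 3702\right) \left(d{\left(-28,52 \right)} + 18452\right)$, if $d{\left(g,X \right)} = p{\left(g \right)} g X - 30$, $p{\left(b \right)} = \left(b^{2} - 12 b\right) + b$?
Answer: $4856027700$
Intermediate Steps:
$p{\left(b \right)} = b^{2} - 11 b$
$d{\left(g,X \right)} = -30 + X g^{2} \left(-11 + g\right)$ ($d{\left(g,X \right)} = g \left(-11 + g\right) g X - 30 = g^{2} \left(-11 + g\right) X - 30 = X g^{2} \left(-11 + g\right) - 30 = -30 + X g^{2} \left(-11 + g\right)$)
$\left(\left(72 - 81\right) \left(-68\right) - 3702\right) \left(d{\left(-28,52 \right)} + 18452\right) = \left(\left(72 - 81\right) \left(-68\right) - 3702\right) \left(\left(-30 + 52 \left(-28\right)^{2} \left(-11 - 28\right)\right) + 18452\right) = \left(\left(-9\right) \left(-68\right) - 3702\right) \left(\left(-30 + 52 \cdot 784 \left(-39\right)\right) + 18452\right) = \left(612 - 3702\right) \left(\left(-30 - 1589952\right) + 18452\right) = - 3090 \left(-1589982 + 18452\right) = \left(-3090\right) \left(-1571530\right) = 4856027700$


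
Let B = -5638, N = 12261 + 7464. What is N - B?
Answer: 25363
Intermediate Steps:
N = 19725
N - B = 19725 - 1*(-5638) = 19725 + 5638 = 25363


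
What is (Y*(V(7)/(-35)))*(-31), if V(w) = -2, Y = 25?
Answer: -310/7 ≈ -44.286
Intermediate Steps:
(Y*(V(7)/(-35)))*(-31) = (25*(-2/(-35)))*(-31) = (25*(-2*(-1/35)))*(-31) = (25*(2/35))*(-31) = (10/7)*(-31) = -310/7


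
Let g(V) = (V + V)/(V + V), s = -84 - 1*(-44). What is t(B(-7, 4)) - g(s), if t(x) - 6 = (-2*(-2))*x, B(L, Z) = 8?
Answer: 37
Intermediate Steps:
s = -40 (s = -84 + 44 = -40)
g(V) = 1 (g(V) = (2*V)/((2*V)) = (2*V)*(1/(2*V)) = 1)
t(x) = 6 + 4*x (t(x) = 6 + (-2*(-2))*x = 6 + 4*x)
t(B(-7, 4)) - g(s) = (6 + 4*8) - 1*1 = (6 + 32) - 1 = 38 - 1 = 37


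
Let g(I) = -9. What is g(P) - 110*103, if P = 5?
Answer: -11339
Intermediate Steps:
g(P) - 110*103 = -9 - 110*103 = -9 - 11330 = -11339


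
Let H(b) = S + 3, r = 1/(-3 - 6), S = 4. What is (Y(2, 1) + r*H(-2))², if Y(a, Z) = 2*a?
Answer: 841/81 ≈ 10.383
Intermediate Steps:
r = -⅑ (r = 1/(-9) = -⅑ ≈ -0.11111)
H(b) = 7 (H(b) = 4 + 3 = 7)
(Y(2, 1) + r*H(-2))² = (2*2 - ⅑*7)² = (4 - 7/9)² = (29/9)² = 841/81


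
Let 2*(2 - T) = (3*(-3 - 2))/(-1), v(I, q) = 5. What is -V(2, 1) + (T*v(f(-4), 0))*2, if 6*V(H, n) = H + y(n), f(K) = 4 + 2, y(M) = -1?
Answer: -331/6 ≈ -55.167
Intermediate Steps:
f(K) = 6
T = -11/2 (T = 2 - 3*(-3 - 2)/(2*(-1)) = 2 - 3*(-5)*(-1)/2 = 2 - (-15)*(-1)/2 = 2 - 1/2*15 = 2 - 15/2 = -11/2 ≈ -5.5000)
V(H, n) = -1/6 + H/6 (V(H, n) = (H - 1)/6 = (-1 + H)/6 = -1/6 + H/6)
-V(2, 1) + (T*v(f(-4), 0))*2 = -(-1/6 + (1/6)*2) - 11/2*5*2 = -(-1/6 + 1/3) - 55/2*2 = -1*1/6 - 55 = -1/6 - 55 = -331/6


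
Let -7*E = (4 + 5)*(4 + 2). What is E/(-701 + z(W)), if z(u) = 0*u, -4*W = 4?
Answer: 54/4907 ≈ 0.011005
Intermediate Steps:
W = -1 (W = -1/4*4 = -1)
z(u) = 0
E = -54/7 (E = -(4 + 5)*(4 + 2)/7 = -9*6/7 = -1/7*54 = -54/7 ≈ -7.7143)
E/(-701 + z(W)) = -54/7/(-701 + 0) = -54/7/(-701) = -1/701*(-54/7) = 54/4907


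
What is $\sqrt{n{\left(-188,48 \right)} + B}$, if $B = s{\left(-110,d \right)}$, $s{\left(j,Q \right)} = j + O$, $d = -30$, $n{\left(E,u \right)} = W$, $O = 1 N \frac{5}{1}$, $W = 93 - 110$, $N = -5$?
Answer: $2 i \sqrt{38} \approx 12.329 i$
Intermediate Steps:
$W = -17$
$O = -25$ ($O = 1 \left(-5\right) \frac{5}{1} = - 5 \cdot 5 \cdot 1 = \left(-5\right) 5 = -25$)
$n{\left(E,u \right)} = -17$
$s{\left(j,Q \right)} = -25 + j$ ($s{\left(j,Q \right)} = j - 25 = -25 + j$)
$B = -135$ ($B = -25 - 110 = -135$)
$\sqrt{n{\left(-188,48 \right)} + B} = \sqrt{-17 - 135} = \sqrt{-152} = 2 i \sqrt{38}$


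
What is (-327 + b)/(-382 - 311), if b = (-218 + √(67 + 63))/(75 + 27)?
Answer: 218/459 - √130/70686 ≈ 0.47478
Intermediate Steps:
b = -109/51 + √130/102 (b = (-218 + √130)/102 = (-218 + √130)*(1/102) = -109/51 + √130/102 ≈ -2.0255)
(-327 + b)/(-382 - 311) = (-327 + (-109/51 + √130/102))/(-382 - 311) = (-16786/51 + √130/102)/(-693) = (-16786/51 + √130/102)*(-1/693) = 218/459 - √130/70686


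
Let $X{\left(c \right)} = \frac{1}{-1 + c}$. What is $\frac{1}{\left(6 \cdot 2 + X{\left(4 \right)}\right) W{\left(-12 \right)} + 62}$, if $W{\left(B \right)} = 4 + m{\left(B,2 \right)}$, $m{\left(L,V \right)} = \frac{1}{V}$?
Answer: $\frac{2}{235} \approx 0.0085106$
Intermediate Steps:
$W{\left(B \right)} = \frac{9}{2}$ ($W{\left(B \right)} = 4 + \frac{1}{2} = \frac{9}{2}$)
$\frac{1}{\left(6 \cdot 2 + X{\left(4 \right)}\right) W{\left(-12 \right)} + 62} = \frac{1}{\left(6 \cdot 2 + \frac{1}{-1 + 4}\right) \frac{9}{2} + 62} = \frac{1}{\left(12 + \frac{1}{3}\right) \frac{9}{2} + 62} = \frac{1}{\frac{37}{3} \cdot \frac{9}{2} + 62} = \frac{1}{\frac{111}{2} + 62} = \frac{1}{\frac{235}{2}} = \frac{2}{235}$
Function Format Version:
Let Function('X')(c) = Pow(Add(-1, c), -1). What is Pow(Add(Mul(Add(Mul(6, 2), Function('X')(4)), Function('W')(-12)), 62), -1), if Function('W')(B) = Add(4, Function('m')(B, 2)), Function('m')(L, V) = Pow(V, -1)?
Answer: Rational(2, 235) ≈ 0.0085106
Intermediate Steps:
Function('W')(B) = Rational(9, 2) (Function('W')(B) = Add(4, Pow(2, -1)) = Add(4, Rational(1, 2)) = Rational(9, 2))
Pow(Add(Mul(Add(Mul(6, 2), Function('X')(4)), Function('W')(-12)), 62), -1) = Pow(Add(Mul(Add(Mul(6, 2), Pow(Add(-1, 4), -1)), Rational(9, 2)), 62), -1) = Pow(Add(Mul(Add(12, Pow(3, -1)), Rational(9, 2)), 62), -1) = Pow(Add(Mul(Add(12, Rational(1, 3)), Rational(9, 2)), 62), -1) = Pow(Add(Mul(Rational(37, 3), Rational(9, 2)), 62), -1) = Pow(Add(Rational(111, 2), 62), -1) = Pow(Rational(235, 2), -1) = Rational(2, 235)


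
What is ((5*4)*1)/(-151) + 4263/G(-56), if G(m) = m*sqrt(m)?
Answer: -20/151 + 87*I*sqrt(14)/32 ≈ -0.13245 + 10.173*I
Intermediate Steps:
G(m) = m**(3/2)
((5*4)*1)/(-151) + 4263/G(-56) = ((5*4)*1)/(-151) + 4263/((-56)**(3/2)) = (20*1)*(-1/151) + 4263/((-112*I*sqrt(14))) = 20*(-1/151) + 4263*(I*sqrt(14)/1568) = -20/151 + 87*I*sqrt(14)/32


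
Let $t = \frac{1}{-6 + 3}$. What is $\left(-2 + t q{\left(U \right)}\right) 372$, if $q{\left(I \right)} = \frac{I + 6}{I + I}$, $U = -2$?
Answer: $-620$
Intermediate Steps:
$q{\left(I \right)} = \frac{6 + I}{2 I}$
$t = - \frac{1}{3}$ ($t = \frac{1}{-3} = - \frac{1}{3} \approx -0.33333$)
$\left(-2 + t q{\left(U \right)}\right) 372 = \left(-2 - \frac{\frac{1}{2} \frac{1}{-2} \left(6 - 2\right)}{3}\right) 372 = \left(-2 - \frac{\frac{1}{2} \left(- \frac{1}{2}\right) 4}{3}\right) 372 = \left(-2 - - \frac{1}{3}\right) 372 = \left(-2 + \frac{1}{3}\right) 372 = \left(- \frac{5}{3}\right) 372 = -620$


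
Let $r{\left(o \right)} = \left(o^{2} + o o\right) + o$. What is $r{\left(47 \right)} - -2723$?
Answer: $7188$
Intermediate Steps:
$r{\left(o \right)} = o + 2 o^{2}$ ($r{\left(o \right)} = \left(o^{2} + o^{2}\right) + o = 2 o^{2} + o = o + 2 o^{2}$)
$r{\left(47 \right)} - -2723 = 47 \left(1 + 2 \cdot 47\right) - -2723 = 47 \left(1 + 94\right) + 2723 = 47 \cdot 95 + 2723 = 4465 + 2723 = 7188$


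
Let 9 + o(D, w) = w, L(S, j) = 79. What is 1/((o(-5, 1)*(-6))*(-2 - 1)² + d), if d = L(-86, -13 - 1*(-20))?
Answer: 1/511 ≈ 0.0019569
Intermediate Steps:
o(D, w) = -9 + w
d = 79
1/((o(-5, 1)*(-6))*(-2 - 1)² + d) = 1/(((-9 + 1)*(-6))*(-2 - 1)² + 79) = 1/(-8*(-6)*(-3)² + 79) = 1/(48*9 + 79) = 1/(432 + 79) = 1/511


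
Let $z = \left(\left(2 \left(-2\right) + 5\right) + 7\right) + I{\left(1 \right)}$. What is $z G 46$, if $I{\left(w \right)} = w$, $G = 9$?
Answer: $3726$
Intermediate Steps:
$z = 9$ ($z = \left(\left(2 \left(-2\right) + 5\right) + 7\right) + 1 = \left(\left(-4 + 5\right) + 7\right) + 1 = \left(1 + 7\right) + 1 = 8 + 1 = 9$)
$z G 46 = 9 \cdot 9 \cdot 46 = 81 \cdot 46 = 3726$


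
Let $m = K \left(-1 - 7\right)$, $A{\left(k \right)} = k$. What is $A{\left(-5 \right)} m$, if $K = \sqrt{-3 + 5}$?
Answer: $40 \sqrt{2} \approx 56.569$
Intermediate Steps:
$K = \sqrt{2} \approx 1.4142$
$m = - 8 \sqrt{2}$ ($m = \sqrt{2} \left(-1 - 7\right) = \sqrt{2} \left(-8\right) = - 8 \sqrt{2} \approx -11.314$)
$A{\left(-5 \right)} m = - 5 \left(- 8 \sqrt{2}\right) = 40 \sqrt{2}$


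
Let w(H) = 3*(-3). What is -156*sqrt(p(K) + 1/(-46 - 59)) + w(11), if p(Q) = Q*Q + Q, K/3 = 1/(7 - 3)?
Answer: -9 - 13*sqrt(229845)/35 ≈ -187.07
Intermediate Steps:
w(H) = -9
K = 3/4 (K = 3/(7 - 3) = 3/4 ≈ 0.75000)
p(Q) = Q + Q**2 (p(Q) = Q**2 + Q = Q + Q**2)
-156*sqrt(p(K) + 1/(-46 - 59)) + w(11) = -156*sqrt(3*(1 + 3/4)/4 + 1/(-46 - 59)) - 9 = -156*sqrt((3/4)*(7/4) + 1/(-105)) - 9 = -156*sqrt(21/16 - 1/105) - 9 = -13*sqrt(229845)/35 - 9 = -9 - 13*sqrt(229845)/35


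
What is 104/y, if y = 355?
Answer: 104/355 ≈ 0.29296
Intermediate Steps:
104/y = 104/355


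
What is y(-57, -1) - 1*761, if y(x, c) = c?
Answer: -762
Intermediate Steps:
y(-57, -1) - 1*761 = -1 - 1*761 = -1 - 761 = -762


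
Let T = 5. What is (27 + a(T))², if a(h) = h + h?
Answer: 1369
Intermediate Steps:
a(h) = 2*h
(27 + a(T))² = (27 + 2*5)² = (27 + 10)² = 37² = 1369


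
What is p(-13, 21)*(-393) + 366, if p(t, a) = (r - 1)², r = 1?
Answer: 366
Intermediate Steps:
p(t, a) = 0 (p(t, a) = (1 - 1)² = 0² = 0)
p(-13, 21)*(-393) + 366 = 0*(-393) + 366 = 0 + 366 = 366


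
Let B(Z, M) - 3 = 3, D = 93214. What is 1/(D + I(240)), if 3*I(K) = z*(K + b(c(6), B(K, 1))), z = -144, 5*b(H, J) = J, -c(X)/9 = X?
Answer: 5/408182 ≈ 1.2249e-5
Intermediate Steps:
c(X) = -9*X
B(Z, M) = 6 (B(Z, M) = 3 + 3 = 6)
b(H, J) = J/5
I(K) = -288/5 - 48*K (I(K) = (-144*(K + (⅕)*6))/3 = (-144*(K + 6/5))/3 = (-144*(6/5 + K))/3 = (-864/5 - 144*K)/3 = -288/5 - 48*K)
1/(D + I(240)) = 1/(93214 + (-288/5 - 48*240)) = 1/(93214 + (-288/5 - 11520)) = 1/(93214 - 57888/5) = 1/(408182/5) = 5/408182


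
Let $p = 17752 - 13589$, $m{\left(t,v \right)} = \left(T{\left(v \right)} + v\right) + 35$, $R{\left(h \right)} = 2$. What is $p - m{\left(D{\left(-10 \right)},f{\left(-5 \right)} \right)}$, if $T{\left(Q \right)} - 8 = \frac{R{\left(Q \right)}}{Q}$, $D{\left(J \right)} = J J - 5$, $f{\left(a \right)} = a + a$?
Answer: $\frac{20651}{5} \approx 4130.2$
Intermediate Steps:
$f{\left(a \right)} = 2 a$
$D{\left(J \right)} = -5 + J^{2}$ ($D{\left(J \right)} = J^{2} - 5 = -5 + J^{2}$)
$T{\left(Q \right)} = 8 + \frac{2}{Q}$
$m{\left(t,v \right)} = 43 + v + \frac{2}{v}$ ($m{\left(t,v \right)} = \left(\left(8 + \frac{2}{v}\right) + v\right) + 35 = \left(8 + v + \frac{2}{v}\right) + 35 = 43 + v + \frac{2}{v}$)
$p = 4163$ ($p = 17752 - 13589 = 4163$)
$p - m{\left(D{\left(-10 \right)},f{\left(-5 \right)} \right)} = 4163 - \left(43 + 2 \left(-5\right) + \frac{2}{2 \left(-5\right)}\right) = 4163 - \left(43 - 10 + \frac{2}{-10}\right) = 4163 - \left(43 - 10 + 2 \left(- \frac{1}{10}\right)\right) = 4163 - \left(43 - 10 - \frac{1}{5}\right) = 4163 - \frac{164}{5} = \frac{20651}{5}$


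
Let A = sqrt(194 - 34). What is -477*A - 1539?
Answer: -1539 - 1908*sqrt(10) ≈ -7572.6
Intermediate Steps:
A = 4*sqrt(10) (A = sqrt(160) = 4*sqrt(10) ≈ 12.649)
-477*A - 1539 = -1908*sqrt(10) - 1539 = -1539 - 1908*sqrt(10)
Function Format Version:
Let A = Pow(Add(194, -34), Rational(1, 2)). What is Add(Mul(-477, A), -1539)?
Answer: Add(-1539, Mul(-1908, Pow(10, Rational(1, 2)))) ≈ -7572.6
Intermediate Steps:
A = Mul(4, Pow(10, Rational(1, 2))) (A = Pow(160, Rational(1, 2)) = Mul(4, Pow(10, Rational(1, 2))) ≈ 12.649)
Add(Mul(-477, A), -1539) = Add(Mul(-477, Mul(4, Pow(10, Rational(1, 2)))), -1539) = Add(Mul(-1908, Pow(10, Rational(1, 2))), -1539) = Add(-1539, Mul(-1908, Pow(10, Rational(1, 2))))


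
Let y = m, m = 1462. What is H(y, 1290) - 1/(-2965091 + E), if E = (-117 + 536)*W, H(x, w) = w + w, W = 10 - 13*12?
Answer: 7807763701/3026265 ≈ 2580.0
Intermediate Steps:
y = 1462
W = -146 (W = 10 - 156 = -146)
H(x, w) = 2*w
E = -61174 (E = (-117 + 536)*(-146) = 419*(-146) = -61174)
H(y, 1290) - 1/(-2965091 + E) = 2*1290 - 1/(-2965091 - 61174) = 2580 - 1/(-3026265) = 2580 - 1*(-1/3026265) = 2580 + 1/3026265 = 7807763701/3026265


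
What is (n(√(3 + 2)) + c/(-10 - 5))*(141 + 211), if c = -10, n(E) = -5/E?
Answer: 704/3 - 352*√5 ≈ -552.43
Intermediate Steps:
(n(√(3 + 2)) + c/(-10 - 5))*(141 + 211) = (-5/√(3 + 2) - 10/(-10 - 5))*(141 + 211) = (-5*√5/5 - 10/(-15))*352 = (-√5 - 10*(-1/15))*352 = (-√5 + ⅔)*352 = (⅔ - √5)*352 = 704/3 - 352*√5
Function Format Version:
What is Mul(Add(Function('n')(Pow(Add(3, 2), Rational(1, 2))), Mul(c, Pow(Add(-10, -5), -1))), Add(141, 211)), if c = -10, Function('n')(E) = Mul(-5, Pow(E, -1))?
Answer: Add(Rational(704, 3), Mul(-352, Pow(5, Rational(1, 2)))) ≈ -552.43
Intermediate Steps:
Mul(Add(Function('n')(Pow(Add(3, 2), Rational(1, 2))), Mul(c, Pow(Add(-10, -5), -1))), Add(141, 211)) = Mul(Add(Mul(-5, Pow(Pow(Add(3, 2), Rational(1, 2)), -1)), Mul(-10, Pow(Add(-10, -5), -1))), Add(141, 211)) = Mul(Add(Mul(-5, Pow(Pow(5, Rational(1, 2)), -1)), Mul(-10, Pow(-15, -1))), 352) = Mul(Add(Mul(-5, Mul(Rational(1, 5), Pow(5, Rational(1, 2)))), Mul(-10, Rational(-1, 15))), 352) = Mul(Add(Mul(-1, Pow(5, Rational(1, 2))), Rational(2, 3)), 352) = Mul(Add(Rational(2, 3), Mul(-1, Pow(5, Rational(1, 2)))), 352) = Add(Rational(704, 3), Mul(-352, Pow(5, Rational(1, 2))))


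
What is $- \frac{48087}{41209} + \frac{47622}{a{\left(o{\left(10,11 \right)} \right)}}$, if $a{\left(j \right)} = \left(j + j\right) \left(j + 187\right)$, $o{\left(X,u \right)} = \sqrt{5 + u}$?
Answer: $\frac{944489031}{31483676} \approx 29.999$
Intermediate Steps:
$a{\left(j \right)} = 2 j \left(187 + j\right)$
$- \frac{48087}{41209} + \frac{47622}{a{\left(o{\left(10,11 \right)} \right)}} = - \frac{48087}{41209} + \frac{47622}{2 \sqrt{5 + 11} \left(187 + \sqrt{5 + 11}\right)} = \left(-48087\right) \frac{1}{41209} + \frac{47622}{2 \sqrt{16} \left(187 + \sqrt{16}\right)} = - \frac{48087}{41209} + \frac{47622}{2 \cdot 4 \left(187 + 4\right)} = - \frac{48087}{41209} + \frac{47622}{2 \cdot 4 \cdot 191} = - \frac{48087}{41209} + \frac{47622}{1528} = - \frac{48087}{41209} + 47622 \cdot \frac{1}{1528} = - \frac{48087}{41209} + \frac{23811}{764} = \frac{944489031}{31483676}$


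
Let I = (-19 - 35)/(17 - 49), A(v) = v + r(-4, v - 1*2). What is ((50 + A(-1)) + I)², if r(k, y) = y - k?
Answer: 683929/256 ≈ 2671.6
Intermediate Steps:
A(v) = 2 + 2*v (A(v) = v + ((v - 1*2) - 1*(-4)) = v + ((v - 2) + 4) = v + ((-2 + v) + 4) = v + (2 + v) = 2 + 2*v)
I = 27/16 (I = -54/(-32) = -54*(-1/32) = 27/16 ≈ 1.6875)
((50 + A(-1)) + I)² = ((50 + (2 + 2*(-1))) + 27/16)² = ((50 + (2 - 2)) + 27/16)² = ((50 + 0) + 27/16)² = (50 + 27/16)² = (827/16)² = 683929/256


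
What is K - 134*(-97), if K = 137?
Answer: 13135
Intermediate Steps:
K - 134*(-97) = 137 - 134*(-97) = 137 + 12998 = 13135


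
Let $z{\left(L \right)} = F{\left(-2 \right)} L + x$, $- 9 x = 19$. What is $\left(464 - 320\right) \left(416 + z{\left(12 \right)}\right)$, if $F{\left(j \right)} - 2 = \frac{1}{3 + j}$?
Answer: $64784$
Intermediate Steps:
$x = - \frac{19}{9}$ ($x = \left(- \frac{1}{9}\right) 19 = - \frac{19}{9} \approx -2.1111$)
$F{\left(j \right)} = 2 + \frac{1}{3 + j}$
$z{\left(L \right)} = - \frac{19}{9} + 3 L$ ($z{\left(L \right)} = \frac{7 + 2 \left(-2\right)}{3 - 2} L - \frac{19}{9} = \frac{7 - 4}{1} L - \frac{19}{9} = 1 \cdot 3 L - \frac{19}{9} = 3 L - \frac{19}{9} = - \frac{19}{9} + 3 L$)
$\left(464 - 320\right) \left(416 + z{\left(12 \right)}\right) = \left(464 - 320\right) \left(416 + \left(- \frac{19}{9} + 3 \cdot 12\right)\right) = 144 \left(416 + \left(- \frac{19}{9} + 36\right)\right) = 144 \left(416 + \frac{305}{9}\right) = 144 \cdot \frac{4049}{9} = 64784$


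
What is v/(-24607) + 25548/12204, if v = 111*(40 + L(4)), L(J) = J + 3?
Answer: 47082614/25025319 ≈ 1.8814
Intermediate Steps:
L(J) = 3 + J
v = 5217 (v = 111*(40 + (3 + 4)) = 111*(40 + 7) = 111*47 = 5217)
v/(-24607) + 25548/12204 = 5217/(-24607) + 25548/12204 = 5217*(-1/24607) + 25548*(1/12204) = -5217/24607 + 2129/1017 = 47082614/25025319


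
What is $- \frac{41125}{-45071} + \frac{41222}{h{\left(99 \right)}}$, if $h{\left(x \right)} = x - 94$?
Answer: $\frac{1858122387}{225355} \approx 8245.3$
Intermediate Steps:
$h{\left(x \right)} = -94 + x$
$- \frac{41125}{-45071} + \frac{41222}{h{\left(99 \right)}} = - \frac{41125}{-45071} + \frac{41222}{-94 + 99} = \left(-41125\right) \left(- \frac{1}{45071}\right) + \frac{41222}{5} = \frac{41125}{45071} + 41222 \cdot \frac{1}{5} = \frac{41125}{45071} + \frac{41222}{5} = \frac{1858122387}{225355}$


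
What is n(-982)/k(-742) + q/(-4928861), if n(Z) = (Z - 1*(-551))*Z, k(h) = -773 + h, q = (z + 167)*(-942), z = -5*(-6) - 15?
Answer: -297977321386/1066746345 ≈ -279.33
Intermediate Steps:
z = 15 (z = 30 - 15 = 15)
q = -171444 (q = (15 + 167)*(-942) = 182*(-942) = -171444)
n(Z) = Z*(551 + Z) (n(Z) = (Z + 551)*Z = (551 + Z)*Z = Z*(551 + Z))
n(-982)/k(-742) + q/(-4928861) = (-982*(551 - 982))/(-773 - 742) - 171444/(-4928861) = -982*(-431)/(-1515) - 171444*(-1/4928861) = 423242*(-1/1515) + 24492/704123 = -423242/1515 + 24492/704123 = -297977321386/1066746345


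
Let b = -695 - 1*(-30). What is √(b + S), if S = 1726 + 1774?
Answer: 9*√35 ≈ 53.245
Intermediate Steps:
S = 3500
b = -665 (b = -695 + 30 = -665)
√(b + S) = √(-665 + 3500) = √2835 = 9*√35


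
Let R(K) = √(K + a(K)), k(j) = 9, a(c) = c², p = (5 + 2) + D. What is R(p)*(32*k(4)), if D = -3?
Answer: 576*√5 ≈ 1288.0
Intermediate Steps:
p = 4 (p = (5 + 2) - 3 = 7 - 3 = 4)
R(K) = √(K + K²)
R(p)*(32*k(4)) = √(4*(1 + 4))*(32*9) = √(4*5)*288 = √20*288 = (2*√5)*288 = 576*√5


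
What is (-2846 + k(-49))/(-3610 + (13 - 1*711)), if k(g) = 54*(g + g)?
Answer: 4069/2154 ≈ 1.8890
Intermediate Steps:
k(g) = 108*g (k(g) = 54*(2*g) = 108*g)
(-2846 + k(-49))/(-3610 + (13 - 1*711)) = (-2846 + 108*(-49))/(-3610 + (13 - 1*711)) = (-2846 - 5292)/(-3610 + (13 - 711)) = -8138/(-3610 - 698) = -8138/(-4308) = -8138*(-1/4308) = 4069/2154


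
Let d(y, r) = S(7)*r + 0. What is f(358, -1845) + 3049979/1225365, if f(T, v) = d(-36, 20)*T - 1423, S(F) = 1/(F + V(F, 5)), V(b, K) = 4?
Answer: -10373475176/13479015 ≈ -769.60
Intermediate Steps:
S(F) = 1/(4 + F) (S(F) = 1/(F + 4) = 1/(4 + F))
d(y, r) = r/11 (d(y, r) = r/(4 + 7) + 0 = r/11 + 0 = r/11)
f(T, v) = -1423 + 20*T/11 (f(T, v) = ((1/11)*20)*T - 1423 = 20*T/11 - 1423 = -1423 + 20*T/11)
f(358, -1845) + 3049979/1225365 = (-1423 + (20/11)*358) + 3049979/1225365 = (-1423 + 7160/11) + 3049979*(1/1225365) = -8493/11 + 3049979/1225365 = -10373475176/13479015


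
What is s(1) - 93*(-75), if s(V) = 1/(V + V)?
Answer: 13951/2 ≈ 6975.5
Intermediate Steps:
s(V) = 1/(2*V)
s(1) - 93*(-75) = (½)/1 - 93*(-75) = (½)*1 + 6975 = ½ + 6975 = 13951/2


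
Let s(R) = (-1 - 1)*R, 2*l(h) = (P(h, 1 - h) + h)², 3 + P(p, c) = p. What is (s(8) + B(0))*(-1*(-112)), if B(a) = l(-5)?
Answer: 7672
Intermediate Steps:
P(p, c) = -3 + p
l(h) = (-3 + 2*h)²/2 (l(h) = ((-3 + h) + h)²/2 = (-3 + 2*h)²/2)
B(a) = 169/2 (B(a) = (-3 + 2*(-5))²/2 = (-3 - 10)²/2 = (½)*(-13)² = (½)*169 = 169/2)
s(R) = -2*R
(s(8) + B(0))*(-1*(-112)) = (-2*8 + 169/2)*(-1*(-112)) = (-16 + 169/2)*112 = (137/2)*112 = 7672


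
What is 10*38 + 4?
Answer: 384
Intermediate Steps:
10*38 + 4 = 380 + 4 = 384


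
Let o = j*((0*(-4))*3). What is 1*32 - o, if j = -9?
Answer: 32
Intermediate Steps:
o = 0 (o = -9*0*(-4)*3 = -0*3 = -9*0 = 0)
1*32 - o = 1*32 - 1*0 = 32 + 0 = 32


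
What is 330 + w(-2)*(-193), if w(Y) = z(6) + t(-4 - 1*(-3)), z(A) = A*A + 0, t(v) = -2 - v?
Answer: -6425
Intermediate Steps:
z(A) = A² (z(A) = A² + 0 = A²)
w(Y) = 35 (w(Y) = 6² + (-2 - (-4 - 1*(-3))) = 36 + (-2 - (-4 + 3)) = 36 + (-2 - 1*(-1)) = 36 + (-2 + 1) = 36 - 1 = 35)
330 + w(-2)*(-193) = 330 + 35*(-193) = 330 - 6755 = -6425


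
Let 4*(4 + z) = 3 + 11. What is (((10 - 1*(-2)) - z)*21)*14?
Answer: 3675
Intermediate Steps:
z = -½ (z = -4 + (3 + 11)/4 = -4 + (¼)*14 = -4 + 7/2 = -½ ≈ -0.50000)
(((10 - 1*(-2)) - z)*21)*14 = (((10 - 1*(-2)) - 1*(-½))*21)*14 = (((10 + 2) + ½)*21)*14 = ((12 + ½)*21)*14 = ((25/2)*21)*14 = (525/2)*14 = 3675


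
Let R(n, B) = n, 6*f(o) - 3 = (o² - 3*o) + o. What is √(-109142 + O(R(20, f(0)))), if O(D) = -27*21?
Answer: I*√109709 ≈ 331.22*I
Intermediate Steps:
f(o) = ½ - o/3 + o²/6 (f(o) = ½ + ((o² - 3*o) + o)/6 = ½ + (o² - 2*o)/6 = ½ + (-o/3 + o²/6) = ½ - o/3 + o²/6)
O(D) = -567
√(-109142 + O(R(20, f(0)))) = √(-109142 - 567) = √(-109709) = I*√109709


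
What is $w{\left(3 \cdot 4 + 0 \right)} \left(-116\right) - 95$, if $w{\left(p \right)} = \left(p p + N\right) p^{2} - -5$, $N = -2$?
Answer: $-2372643$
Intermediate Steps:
$w{\left(p \right)} = 5 + p^{2} \left(-2 + p^{2}\right)$ ($w{\left(p \right)} = \left(p p - 2\right) p^{2} - -5 = \left(p^{2} - 2\right) p^{2} + 5 = \left(-2 + p^{2}\right) p^{2} + 5 = p^{2} \left(-2 + p^{2}\right) + 5 = 5 + p^{2} \left(-2 + p^{2}\right)$)
$w{\left(3 \cdot 4 + 0 \right)} \left(-116\right) - 95 = \left(5 + \left(3 \cdot 4 + 0\right)^{4} - 2 \left(3 \cdot 4 + 0\right)^{2}\right) \left(-116\right) - 95 = \left(5 + \left(12 + 0\right)^{4} - 2 \left(12 + 0\right)^{2}\right) \left(-116\right) - 95 = \left(5 + 12^{4} - 2 \cdot 12^{2}\right) \left(-116\right) - 95 = \left(5 + 20736 - 288\right) \left(-116\right) - 95 = 20453 \left(-116\right) - 95 = -2372548 - 95 = -2372643$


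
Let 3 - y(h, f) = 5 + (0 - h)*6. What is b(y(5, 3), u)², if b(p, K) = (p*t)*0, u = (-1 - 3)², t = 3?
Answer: 0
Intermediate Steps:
y(h, f) = -2 + 6*h (y(h, f) = 3 - (5 + (0 - h)*6) = 3 - (5 - h*6) = 3 - (5 - 6*h) = 3 + (-5 + 6*h) = -2 + 6*h)
u = 16 (u = (-4)² = 16)
b(p, K) = 0 (b(p, K) = (p*3)*0 = (3*p)*0 = 0)
b(y(5, 3), u)² = 0² = 0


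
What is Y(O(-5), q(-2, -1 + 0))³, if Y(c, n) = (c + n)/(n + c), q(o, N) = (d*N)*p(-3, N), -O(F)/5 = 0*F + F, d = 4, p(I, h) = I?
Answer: 1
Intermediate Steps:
O(F) = -5*F (O(F) = -5*(0*F + F) = -5*(0 + F) = -5*F)
q(o, N) = -12*N (q(o, N) = (4*N)*(-3) = -12*N)
Y(c, n) = 1 (Y(c, n) = (c + n)/(c + n) = 1)
Y(O(-5), q(-2, -1 + 0))³ = 1³ = 1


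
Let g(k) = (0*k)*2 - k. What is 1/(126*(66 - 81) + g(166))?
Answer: -1/2056 ≈ -0.00048638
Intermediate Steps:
g(k) = -k (g(k) = 0*2 - k = 0 - k = -k)
1/(126*(66 - 81) + g(166)) = 1/(126*(66 - 81) - 1*166) = 1/(126*(-15) - 166) = 1/(-1890 - 166) = 1/(-2056) = -1/2056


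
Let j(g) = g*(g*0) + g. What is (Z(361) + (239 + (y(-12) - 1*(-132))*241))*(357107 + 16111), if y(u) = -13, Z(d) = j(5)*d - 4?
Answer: 11464883742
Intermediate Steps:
j(g) = g (j(g) = g*0 + g = 0 + g = g)
Z(d) = -4 + 5*d (Z(d) = 5*d - 4 = -4 + 5*d)
(Z(361) + (239 + (y(-12) - 1*(-132))*241))*(357107 + 16111) = ((-4 + 5*361) + (239 + (-13 - 1*(-132))*241))*(357107 + 16111) = ((-4 + 1805) + (239 + (-13 + 132)*241))*373218 = (1801 + (239 + 119*241))*373218 = (1801 + (239 + 28679))*373218 = (1801 + 28918)*373218 = 30719*373218 = 11464883742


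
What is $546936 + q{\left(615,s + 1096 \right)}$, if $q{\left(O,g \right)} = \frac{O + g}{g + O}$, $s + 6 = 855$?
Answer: $546937$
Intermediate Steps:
$s = 849$ ($s = -6 + 855 = 849$)
$q{\left(O,g \right)} = 1$ ($q{\left(O,g \right)} = \frac{O + g}{O + g} = 1$)
$546936 + q{\left(615,s + 1096 \right)} = 546936 + 1 = 546937$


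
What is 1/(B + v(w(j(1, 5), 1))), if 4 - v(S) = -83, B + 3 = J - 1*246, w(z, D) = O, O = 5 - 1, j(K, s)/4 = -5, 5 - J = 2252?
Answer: -1/2409 ≈ -0.00041511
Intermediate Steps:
J = -2247 (J = 5 - 1*2252 = 5 - 2252 = -2247)
j(K, s) = -20 (j(K, s) = 4*(-5) = -20)
O = 4
w(z, D) = 4
B = -2496 (B = -3 + (-2247 - 1*246) = -3 + (-2247 - 246) = -3 - 2493 = -2496)
v(S) = 87 (v(S) = 4 - 1*(-83) = 4 + 83 = 87)
1/(B + v(w(j(1, 5), 1))) = 1/(-2496 + 87) = 1/(-2409) = -1/2409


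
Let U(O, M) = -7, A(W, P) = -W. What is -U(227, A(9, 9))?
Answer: 7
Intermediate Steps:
-U(227, A(9, 9)) = -1*(-7) = 7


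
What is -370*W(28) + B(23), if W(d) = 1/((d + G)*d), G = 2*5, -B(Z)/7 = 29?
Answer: -108181/532 ≈ -203.35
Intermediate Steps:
B(Z) = -203 (B(Z) = -7*29 = -203)
G = 10
W(d) = 1/(d*(10 + d)) (W(d) = 1/((d + 10)*d) = 1/((10 + d)*d) = 1/(d*(10 + d)))
-370*W(28) + B(23) = -370/(28*(10 + 28)) - 203 = -185/(14*38) - 203 = -370*1/1064 - 203 = -185/532 - 203 = -108181/532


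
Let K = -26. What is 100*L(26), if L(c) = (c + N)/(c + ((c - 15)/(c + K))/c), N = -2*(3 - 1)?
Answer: 0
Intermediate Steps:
N = -4 (N = -2*2 = -4)
L(c) = (-4 + c)/(c + (-15 + c)/(c*(-26 + c))) (L(c) = (c - 4)/(c + ((c - 15)/(c - 26))/c) = (-4 + c)/(c + ((-15 + c)/(-26 + c))/c) = (-4 + c)/(c + (-15 + c)/(c*(-26 + c))))
100*L(26) = 100*(26*(104 + 26² - 30*26)/(-15 + 26 + 26³ - 26*26²)) = 100*(26*(104 + 676 - 780)/(-15 + 26 + 17576 - 26*676)) = 100*(26*0/(-15 + 26 + 17576 - 17576)) = 100*(26*0/11) = 100*(26*(1/11)*0) = 100*0 = 0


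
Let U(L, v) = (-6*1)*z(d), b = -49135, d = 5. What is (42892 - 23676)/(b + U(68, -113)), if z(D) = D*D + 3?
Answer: -19216/49303 ≈ -0.38975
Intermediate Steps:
z(D) = 3 + D² (z(D) = D² + 3 = 3 + D²)
U(L, v) = -168 (U(L, v) = (-6*1)*(3 + 5²) = -6*(3 + 25) = -6*28 = -168)
(42892 - 23676)/(b + U(68, -113)) = (42892 - 23676)/(-49135 - 168) = 19216/(-49303) = 19216*(-1/49303) = -19216/49303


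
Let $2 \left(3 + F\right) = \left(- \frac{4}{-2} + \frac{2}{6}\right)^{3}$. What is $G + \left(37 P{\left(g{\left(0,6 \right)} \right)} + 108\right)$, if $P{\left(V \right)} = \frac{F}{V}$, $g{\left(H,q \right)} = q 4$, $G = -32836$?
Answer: $- \frac{42408791}{1296} \approx -32723.0$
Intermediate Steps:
$F = \frac{181}{54}$ ($F = -3 + \frac{\left(- \frac{4}{-2} + \frac{2}{6}\right)^{3}}{2} = -3 + \frac{\left(\left(-4\right) \left(- \frac{1}{2}\right) + 2 \cdot \frac{1}{6}\right)^{3}}{2} = -3 + \frac{\left(2 + \frac{1}{3}\right)^{3}}{2} = -3 + \frac{\left(\frac{7}{3}\right)^{3}}{2} = -3 + \frac{1}{2} \cdot \frac{343}{27} = -3 + \frac{343}{54} = \frac{181}{54} \approx 3.3519$)
$g{\left(H,q \right)} = 4 q$
$P{\left(V \right)} = \frac{181}{54 V}$
$G + \left(37 P{\left(g{\left(0,6 \right)} \right)} + 108\right) = -32836 + \left(37 \frac{181}{54 \cdot 4 \cdot 6} + 108\right) = -32836 + \left(37 \frac{181}{54 \cdot 24} + 108\right) = -32836 + \left(37 \cdot \frac{181}{54} \cdot \frac{1}{24} + 108\right) = -32836 + \left(37 \cdot \frac{181}{1296} + 108\right) = -32836 + \left(\frac{6697}{1296} + 108\right) = -32836 + \frac{146665}{1296} = - \frac{42408791}{1296}$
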